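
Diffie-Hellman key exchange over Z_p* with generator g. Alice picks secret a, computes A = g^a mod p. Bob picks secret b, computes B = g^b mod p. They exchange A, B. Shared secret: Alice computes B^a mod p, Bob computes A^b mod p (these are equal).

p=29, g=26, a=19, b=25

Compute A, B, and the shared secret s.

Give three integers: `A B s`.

Answer: 11 15 19

Derivation:
A = 26^19 mod 29  (bits of 19 = 10011)
  bit 0 = 1: r = r^2 * 26 mod 29 = 1^2 * 26 = 1*26 = 26
  bit 1 = 0: r = r^2 mod 29 = 26^2 = 9
  bit 2 = 0: r = r^2 mod 29 = 9^2 = 23
  bit 3 = 1: r = r^2 * 26 mod 29 = 23^2 * 26 = 7*26 = 8
  bit 4 = 1: r = r^2 * 26 mod 29 = 8^2 * 26 = 6*26 = 11
  -> A = 11
B = 26^25 mod 29  (bits of 25 = 11001)
  bit 0 = 1: r = r^2 * 26 mod 29 = 1^2 * 26 = 1*26 = 26
  bit 1 = 1: r = r^2 * 26 mod 29 = 26^2 * 26 = 9*26 = 2
  bit 2 = 0: r = r^2 mod 29 = 2^2 = 4
  bit 3 = 0: r = r^2 mod 29 = 4^2 = 16
  bit 4 = 1: r = r^2 * 26 mod 29 = 16^2 * 26 = 24*26 = 15
  -> B = 15
s = B^a = 15^19 mod 29  (bits of 19 = 10011)
  bit 0 = 1: r = r^2 * 15 mod 29 = 1^2 * 15 = 1*15 = 15
  bit 1 = 0: r = r^2 mod 29 = 15^2 = 22
  bit 2 = 0: r = r^2 mod 29 = 22^2 = 20
  bit 3 = 1: r = r^2 * 15 mod 29 = 20^2 * 15 = 23*15 = 26
  bit 4 = 1: r = r^2 * 15 mod 29 = 26^2 * 15 = 9*15 = 19
  -> s = B^a = 19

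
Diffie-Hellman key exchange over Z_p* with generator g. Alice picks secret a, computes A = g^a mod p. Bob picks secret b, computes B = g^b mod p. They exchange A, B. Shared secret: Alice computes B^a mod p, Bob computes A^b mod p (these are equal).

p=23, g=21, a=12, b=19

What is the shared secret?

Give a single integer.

A = 21^12 mod 23  (bits of 12 = 1100)
  bit 0 = 1: r = r^2 * 21 mod 23 = 1^2 * 21 = 1*21 = 21
  bit 1 = 1: r = r^2 * 21 mod 23 = 21^2 * 21 = 4*21 = 15
  bit 2 = 0: r = r^2 mod 23 = 15^2 = 18
  bit 3 = 0: r = r^2 mod 23 = 18^2 = 2
  -> A = 2
B = 21^19 mod 23  (bits of 19 = 10011)
  bit 0 = 1: r = r^2 * 21 mod 23 = 1^2 * 21 = 1*21 = 21
  bit 1 = 0: r = r^2 mod 23 = 21^2 = 4
  bit 2 = 0: r = r^2 mod 23 = 4^2 = 16
  bit 3 = 1: r = r^2 * 21 mod 23 = 16^2 * 21 = 3*21 = 17
  bit 4 = 1: r = r^2 * 21 mod 23 = 17^2 * 21 = 13*21 = 20
  -> B = 20
s = B^a = 20^12 mod 23  (bits of 12 = 1100)
  bit 0 = 1: r = r^2 * 20 mod 23 = 1^2 * 20 = 1*20 = 20
  bit 1 = 1: r = r^2 * 20 mod 23 = 20^2 * 20 = 9*20 = 19
  bit 2 = 0: r = r^2 mod 23 = 19^2 = 16
  bit 3 = 0: r = r^2 mod 23 = 16^2 = 3
  -> s = B^a = 3

Answer: 3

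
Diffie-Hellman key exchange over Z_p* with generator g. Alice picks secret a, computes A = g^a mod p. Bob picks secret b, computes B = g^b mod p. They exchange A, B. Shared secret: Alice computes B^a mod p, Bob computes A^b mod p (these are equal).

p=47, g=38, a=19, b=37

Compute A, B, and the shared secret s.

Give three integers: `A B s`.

Answer: 5 39 20

Derivation:
A = 38^19 mod 47  (bits of 19 = 10011)
  bit 0 = 1: r = r^2 * 38 mod 47 = 1^2 * 38 = 1*38 = 38
  bit 1 = 0: r = r^2 mod 47 = 38^2 = 34
  bit 2 = 0: r = r^2 mod 47 = 34^2 = 28
  bit 3 = 1: r = r^2 * 38 mod 47 = 28^2 * 38 = 32*38 = 41
  bit 4 = 1: r = r^2 * 38 mod 47 = 41^2 * 38 = 36*38 = 5
  -> A = 5
B = 38^37 mod 47  (bits of 37 = 100101)
  bit 0 = 1: r = r^2 * 38 mod 47 = 1^2 * 38 = 1*38 = 38
  bit 1 = 0: r = r^2 mod 47 = 38^2 = 34
  bit 2 = 0: r = r^2 mod 47 = 34^2 = 28
  bit 3 = 1: r = r^2 * 38 mod 47 = 28^2 * 38 = 32*38 = 41
  bit 4 = 0: r = r^2 mod 47 = 41^2 = 36
  bit 5 = 1: r = r^2 * 38 mod 47 = 36^2 * 38 = 27*38 = 39
  -> B = 39
s = B^a = 39^19 mod 47  (bits of 19 = 10011)
  bit 0 = 1: r = r^2 * 39 mod 47 = 1^2 * 39 = 1*39 = 39
  bit 1 = 0: r = r^2 mod 47 = 39^2 = 17
  bit 2 = 0: r = r^2 mod 47 = 17^2 = 7
  bit 3 = 1: r = r^2 * 39 mod 47 = 7^2 * 39 = 2*39 = 31
  bit 4 = 1: r = r^2 * 39 mod 47 = 31^2 * 39 = 21*39 = 20
  -> s = B^a = 20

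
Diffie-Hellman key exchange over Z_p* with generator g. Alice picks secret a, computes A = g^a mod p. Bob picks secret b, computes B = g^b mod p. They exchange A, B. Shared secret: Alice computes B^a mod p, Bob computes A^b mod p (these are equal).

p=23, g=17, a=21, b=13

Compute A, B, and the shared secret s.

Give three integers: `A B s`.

Answer: 19 10 7

Derivation:
A = 17^21 mod 23  (bits of 21 = 10101)
  bit 0 = 1: r = r^2 * 17 mod 23 = 1^2 * 17 = 1*17 = 17
  bit 1 = 0: r = r^2 mod 23 = 17^2 = 13
  bit 2 = 1: r = r^2 * 17 mod 23 = 13^2 * 17 = 8*17 = 21
  bit 3 = 0: r = r^2 mod 23 = 21^2 = 4
  bit 4 = 1: r = r^2 * 17 mod 23 = 4^2 * 17 = 16*17 = 19
  -> A = 19
B = 17^13 mod 23  (bits of 13 = 1101)
  bit 0 = 1: r = r^2 * 17 mod 23 = 1^2 * 17 = 1*17 = 17
  bit 1 = 1: r = r^2 * 17 mod 23 = 17^2 * 17 = 13*17 = 14
  bit 2 = 0: r = r^2 mod 23 = 14^2 = 12
  bit 3 = 1: r = r^2 * 17 mod 23 = 12^2 * 17 = 6*17 = 10
  -> B = 10
s = B^a = 10^21 mod 23  (bits of 21 = 10101)
  bit 0 = 1: r = r^2 * 10 mod 23 = 1^2 * 10 = 1*10 = 10
  bit 1 = 0: r = r^2 mod 23 = 10^2 = 8
  bit 2 = 1: r = r^2 * 10 mod 23 = 8^2 * 10 = 18*10 = 19
  bit 3 = 0: r = r^2 mod 23 = 19^2 = 16
  bit 4 = 1: r = r^2 * 10 mod 23 = 16^2 * 10 = 3*10 = 7
  -> s = B^a = 7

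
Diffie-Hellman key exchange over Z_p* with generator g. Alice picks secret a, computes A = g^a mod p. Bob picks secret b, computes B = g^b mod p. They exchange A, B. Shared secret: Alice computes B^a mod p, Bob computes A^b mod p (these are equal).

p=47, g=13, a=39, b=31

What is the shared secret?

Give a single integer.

Answer: 23

Derivation:
A = 13^39 mod 47  (bits of 39 = 100111)
  bit 0 = 1: r = r^2 * 13 mod 47 = 1^2 * 13 = 1*13 = 13
  bit 1 = 0: r = r^2 mod 47 = 13^2 = 28
  bit 2 = 0: r = r^2 mod 47 = 28^2 = 32
  bit 3 = 1: r = r^2 * 13 mod 47 = 32^2 * 13 = 37*13 = 11
  bit 4 = 1: r = r^2 * 13 mod 47 = 11^2 * 13 = 27*13 = 22
  bit 5 = 1: r = r^2 * 13 mod 47 = 22^2 * 13 = 14*13 = 41
  -> A = 41
B = 13^31 mod 47  (bits of 31 = 11111)
  bit 0 = 1: r = r^2 * 13 mod 47 = 1^2 * 13 = 1*13 = 13
  bit 1 = 1: r = r^2 * 13 mod 47 = 13^2 * 13 = 28*13 = 35
  bit 2 = 1: r = r^2 * 13 mod 47 = 35^2 * 13 = 3*13 = 39
  bit 3 = 1: r = r^2 * 13 mod 47 = 39^2 * 13 = 17*13 = 33
  bit 4 = 1: r = r^2 * 13 mod 47 = 33^2 * 13 = 8*13 = 10
  -> B = 10
s = B^a = 10^39 mod 47  (bits of 39 = 100111)
  bit 0 = 1: r = r^2 * 10 mod 47 = 1^2 * 10 = 1*10 = 10
  bit 1 = 0: r = r^2 mod 47 = 10^2 = 6
  bit 2 = 0: r = r^2 mod 47 = 6^2 = 36
  bit 3 = 1: r = r^2 * 10 mod 47 = 36^2 * 10 = 27*10 = 35
  bit 4 = 1: r = r^2 * 10 mod 47 = 35^2 * 10 = 3*10 = 30
  bit 5 = 1: r = r^2 * 10 mod 47 = 30^2 * 10 = 7*10 = 23
  -> s = B^a = 23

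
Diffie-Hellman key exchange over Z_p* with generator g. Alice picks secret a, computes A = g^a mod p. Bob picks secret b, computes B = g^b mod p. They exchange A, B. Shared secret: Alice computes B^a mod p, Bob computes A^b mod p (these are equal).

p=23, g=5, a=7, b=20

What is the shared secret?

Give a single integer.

A = 5^7 mod 23  (bits of 7 = 111)
  bit 0 = 1: r = r^2 * 5 mod 23 = 1^2 * 5 = 1*5 = 5
  bit 1 = 1: r = r^2 * 5 mod 23 = 5^2 * 5 = 2*5 = 10
  bit 2 = 1: r = r^2 * 5 mod 23 = 10^2 * 5 = 8*5 = 17
  -> A = 17
B = 5^20 mod 23  (bits of 20 = 10100)
  bit 0 = 1: r = r^2 * 5 mod 23 = 1^2 * 5 = 1*5 = 5
  bit 1 = 0: r = r^2 mod 23 = 5^2 = 2
  bit 2 = 1: r = r^2 * 5 mod 23 = 2^2 * 5 = 4*5 = 20
  bit 3 = 0: r = r^2 mod 23 = 20^2 = 9
  bit 4 = 0: r = r^2 mod 23 = 9^2 = 12
  -> B = 12
s = B^a = 12^7 mod 23  (bits of 7 = 111)
  bit 0 = 1: r = r^2 * 12 mod 23 = 1^2 * 12 = 1*12 = 12
  bit 1 = 1: r = r^2 * 12 mod 23 = 12^2 * 12 = 6*12 = 3
  bit 2 = 1: r = r^2 * 12 mod 23 = 3^2 * 12 = 9*12 = 16
  -> s = B^a = 16

Answer: 16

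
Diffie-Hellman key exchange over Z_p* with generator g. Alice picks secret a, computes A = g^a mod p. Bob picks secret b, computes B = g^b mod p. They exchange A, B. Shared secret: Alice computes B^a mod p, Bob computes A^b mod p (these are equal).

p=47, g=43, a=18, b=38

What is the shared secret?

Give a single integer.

Answer: 27

Derivation:
A = 43^18 mod 47  (bits of 18 = 10010)
  bit 0 = 1: r = r^2 * 43 mod 47 = 1^2 * 43 = 1*43 = 43
  bit 1 = 0: r = r^2 mod 47 = 43^2 = 16
  bit 2 = 0: r = r^2 mod 47 = 16^2 = 21
  bit 3 = 1: r = r^2 * 43 mod 47 = 21^2 * 43 = 18*43 = 22
  bit 4 = 0: r = r^2 mod 47 = 22^2 = 14
  -> A = 14
B = 43^38 mod 47  (bits of 38 = 100110)
  bit 0 = 1: r = r^2 * 43 mod 47 = 1^2 * 43 = 1*43 = 43
  bit 1 = 0: r = r^2 mod 47 = 43^2 = 16
  bit 2 = 0: r = r^2 mod 47 = 16^2 = 21
  bit 3 = 1: r = r^2 * 43 mod 47 = 21^2 * 43 = 18*43 = 22
  bit 4 = 1: r = r^2 * 43 mod 47 = 22^2 * 43 = 14*43 = 38
  bit 5 = 0: r = r^2 mod 47 = 38^2 = 34
  -> B = 34
s = B^a = 34^18 mod 47  (bits of 18 = 10010)
  bit 0 = 1: r = r^2 * 34 mod 47 = 1^2 * 34 = 1*34 = 34
  bit 1 = 0: r = r^2 mod 47 = 34^2 = 28
  bit 2 = 0: r = r^2 mod 47 = 28^2 = 32
  bit 3 = 1: r = r^2 * 34 mod 47 = 32^2 * 34 = 37*34 = 36
  bit 4 = 0: r = r^2 mod 47 = 36^2 = 27
  -> s = B^a = 27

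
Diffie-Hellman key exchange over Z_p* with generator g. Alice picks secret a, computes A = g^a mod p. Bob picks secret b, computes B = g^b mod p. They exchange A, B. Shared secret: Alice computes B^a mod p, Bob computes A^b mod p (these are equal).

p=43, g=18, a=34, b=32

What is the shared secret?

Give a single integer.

Answer: 10

Derivation:
A = 18^34 mod 43  (bits of 34 = 100010)
  bit 0 = 1: r = r^2 * 18 mod 43 = 1^2 * 18 = 1*18 = 18
  bit 1 = 0: r = r^2 mod 43 = 18^2 = 23
  bit 2 = 0: r = r^2 mod 43 = 23^2 = 13
  bit 3 = 0: r = r^2 mod 43 = 13^2 = 40
  bit 4 = 1: r = r^2 * 18 mod 43 = 40^2 * 18 = 9*18 = 33
  bit 5 = 0: r = r^2 mod 43 = 33^2 = 14
  -> A = 14
B = 18^32 mod 43  (bits of 32 = 100000)
  bit 0 = 1: r = r^2 * 18 mod 43 = 1^2 * 18 = 1*18 = 18
  bit 1 = 0: r = r^2 mod 43 = 18^2 = 23
  bit 2 = 0: r = r^2 mod 43 = 23^2 = 13
  bit 3 = 0: r = r^2 mod 43 = 13^2 = 40
  bit 4 = 0: r = r^2 mod 43 = 40^2 = 9
  bit 5 = 0: r = r^2 mod 43 = 9^2 = 38
  -> B = 38
s = B^a = 38^34 mod 43  (bits of 34 = 100010)
  bit 0 = 1: r = r^2 * 38 mod 43 = 1^2 * 38 = 1*38 = 38
  bit 1 = 0: r = r^2 mod 43 = 38^2 = 25
  bit 2 = 0: r = r^2 mod 43 = 25^2 = 23
  bit 3 = 0: r = r^2 mod 43 = 23^2 = 13
  bit 4 = 1: r = r^2 * 38 mod 43 = 13^2 * 38 = 40*38 = 15
  bit 5 = 0: r = r^2 mod 43 = 15^2 = 10
  -> s = B^a = 10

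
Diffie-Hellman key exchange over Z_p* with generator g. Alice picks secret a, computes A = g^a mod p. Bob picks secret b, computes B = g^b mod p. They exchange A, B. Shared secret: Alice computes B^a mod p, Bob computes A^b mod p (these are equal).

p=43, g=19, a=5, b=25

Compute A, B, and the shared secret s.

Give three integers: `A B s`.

Answer: 30 12 34

Derivation:
A = 19^5 mod 43  (bits of 5 = 101)
  bit 0 = 1: r = r^2 * 19 mod 43 = 1^2 * 19 = 1*19 = 19
  bit 1 = 0: r = r^2 mod 43 = 19^2 = 17
  bit 2 = 1: r = r^2 * 19 mod 43 = 17^2 * 19 = 31*19 = 30
  -> A = 30
B = 19^25 mod 43  (bits of 25 = 11001)
  bit 0 = 1: r = r^2 * 19 mod 43 = 1^2 * 19 = 1*19 = 19
  bit 1 = 1: r = r^2 * 19 mod 43 = 19^2 * 19 = 17*19 = 22
  bit 2 = 0: r = r^2 mod 43 = 22^2 = 11
  bit 3 = 0: r = r^2 mod 43 = 11^2 = 35
  bit 4 = 1: r = r^2 * 19 mod 43 = 35^2 * 19 = 21*19 = 12
  -> B = 12
s = B^a = 12^5 mod 43  (bits of 5 = 101)
  bit 0 = 1: r = r^2 * 12 mod 43 = 1^2 * 12 = 1*12 = 12
  bit 1 = 0: r = r^2 mod 43 = 12^2 = 15
  bit 2 = 1: r = r^2 * 12 mod 43 = 15^2 * 12 = 10*12 = 34
  -> s = B^a = 34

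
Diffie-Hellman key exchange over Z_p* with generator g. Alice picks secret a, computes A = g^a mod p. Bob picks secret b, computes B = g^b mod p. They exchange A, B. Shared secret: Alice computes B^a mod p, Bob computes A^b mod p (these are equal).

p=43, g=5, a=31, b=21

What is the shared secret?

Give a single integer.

A = 5^31 mod 43  (bits of 31 = 11111)
  bit 0 = 1: r = r^2 * 5 mod 43 = 1^2 * 5 = 1*5 = 5
  bit 1 = 1: r = r^2 * 5 mod 43 = 5^2 * 5 = 25*5 = 39
  bit 2 = 1: r = r^2 * 5 mod 43 = 39^2 * 5 = 16*5 = 37
  bit 3 = 1: r = r^2 * 5 mod 43 = 37^2 * 5 = 36*5 = 8
  bit 4 = 1: r = r^2 * 5 mod 43 = 8^2 * 5 = 21*5 = 19
  -> A = 19
B = 5^21 mod 43  (bits of 21 = 10101)
  bit 0 = 1: r = r^2 * 5 mod 43 = 1^2 * 5 = 1*5 = 5
  bit 1 = 0: r = r^2 mod 43 = 5^2 = 25
  bit 2 = 1: r = r^2 * 5 mod 43 = 25^2 * 5 = 23*5 = 29
  bit 3 = 0: r = r^2 mod 43 = 29^2 = 24
  bit 4 = 1: r = r^2 * 5 mod 43 = 24^2 * 5 = 17*5 = 42
  -> B = 42
s = B^a = 42^31 mod 43  (bits of 31 = 11111)
  bit 0 = 1: r = r^2 * 42 mod 43 = 1^2 * 42 = 1*42 = 42
  bit 1 = 1: r = r^2 * 42 mod 43 = 42^2 * 42 = 1*42 = 42
  bit 2 = 1: r = r^2 * 42 mod 43 = 42^2 * 42 = 1*42 = 42
  bit 3 = 1: r = r^2 * 42 mod 43 = 42^2 * 42 = 1*42 = 42
  bit 4 = 1: r = r^2 * 42 mod 43 = 42^2 * 42 = 1*42 = 42
  -> s = B^a = 42

Answer: 42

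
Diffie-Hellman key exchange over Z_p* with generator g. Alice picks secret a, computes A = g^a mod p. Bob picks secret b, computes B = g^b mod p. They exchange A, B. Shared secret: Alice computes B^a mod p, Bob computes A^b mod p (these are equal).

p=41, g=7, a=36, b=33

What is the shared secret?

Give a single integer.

Answer: 4

Derivation:
A = 7^36 mod 41  (bits of 36 = 100100)
  bit 0 = 1: r = r^2 * 7 mod 41 = 1^2 * 7 = 1*7 = 7
  bit 1 = 0: r = r^2 mod 41 = 7^2 = 8
  bit 2 = 0: r = r^2 mod 41 = 8^2 = 23
  bit 3 = 1: r = r^2 * 7 mod 41 = 23^2 * 7 = 37*7 = 13
  bit 4 = 0: r = r^2 mod 41 = 13^2 = 5
  bit 5 = 0: r = r^2 mod 41 = 5^2 = 25
  -> A = 25
B = 7^33 mod 41  (bits of 33 = 100001)
  bit 0 = 1: r = r^2 * 7 mod 41 = 1^2 * 7 = 1*7 = 7
  bit 1 = 0: r = r^2 mod 41 = 7^2 = 8
  bit 2 = 0: r = r^2 mod 41 = 8^2 = 23
  bit 3 = 0: r = r^2 mod 41 = 23^2 = 37
  bit 4 = 0: r = r^2 mod 41 = 37^2 = 16
  bit 5 = 1: r = r^2 * 7 mod 41 = 16^2 * 7 = 10*7 = 29
  -> B = 29
s = B^a = 29^36 mod 41  (bits of 36 = 100100)
  bit 0 = 1: r = r^2 * 29 mod 41 = 1^2 * 29 = 1*29 = 29
  bit 1 = 0: r = r^2 mod 41 = 29^2 = 21
  bit 2 = 0: r = r^2 mod 41 = 21^2 = 31
  bit 3 = 1: r = r^2 * 29 mod 41 = 31^2 * 29 = 18*29 = 30
  bit 4 = 0: r = r^2 mod 41 = 30^2 = 39
  bit 5 = 0: r = r^2 mod 41 = 39^2 = 4
  -> s = B^a = 4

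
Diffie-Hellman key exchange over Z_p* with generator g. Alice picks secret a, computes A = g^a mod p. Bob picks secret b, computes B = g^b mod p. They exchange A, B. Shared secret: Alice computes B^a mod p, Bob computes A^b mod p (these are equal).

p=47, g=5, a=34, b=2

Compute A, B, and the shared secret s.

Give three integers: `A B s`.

Answer: 34 25 28

Derivation:
A = 5^34 mod 47  (bits of 34 = 100010)
  bit 0 = 1: r = r^2 * 5 mod 47 = 1^2 * 5 = 1*5 = 5
  bit 1 = 0: r = r^2 mod 47 = 5^2 = 25
  bit 2 = 0: r = r^2 mod 47 = 25^2 = 14
  bit 3 = 0: r = r^2 mod 47 = 14^2 = 8
  bit 4 = 1: r = r^2 * 5 mod 47 = 8^2 * 5 = 17*5 = 38
  bit 5 = 0: r = r^2 mod 47 = 38^2 = 34
  -> A = 34
B = 5^2 mod 47  (bits of 2 = 10)
  bit 0 = 1: r = r^2 * 5 mod 47 = 1^2 * 5 = 1*5 = 5
  bit 1 = 0: r = r^2 mod 47 = 5^2 = 25
  -> B = 25
s = B^a = 25^34 mod 47  (bits of 34 = 100010)
  bit 0 = 1: r = r^2 * 25 mod 47 = 1^2 * 25 = 1*25 = 25
  bit 1 = 0: r = r^2 mod 47 = 25^2 = 14
  bit 2 = 0: r = r^2 mod 47 = 14^2 = 8
  bit 3 = 0: r = r^2 mod 47 = 8^2 = 17
  bit 4 = 1: r = r^2 * 25 mod 47 = 17^2 * 25 = 7*25 = 34
  bit 5 = 0: r = r^2 mod 47 = 34^2 = 28
  -> s = B^a = 28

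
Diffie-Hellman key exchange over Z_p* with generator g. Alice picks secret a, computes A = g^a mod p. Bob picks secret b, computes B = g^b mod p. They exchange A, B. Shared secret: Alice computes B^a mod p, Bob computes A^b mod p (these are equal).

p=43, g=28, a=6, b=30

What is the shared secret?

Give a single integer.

A = 28^6 mod 43  (bits of 6 = 110)
  bit 0 = 1: r = r^2 * 28 mod 43 = 1^2 * 28 = 1*28 = 28
  bit 1 = 1: r = r^2 * 28 mod 43 = 28^2 * 28 = 10*28 = 22
  bit 2 = 0: r = r^2 mod 43 = 22^2 = 11
  -> A = 11
B = 28^30 mod 43  (bits of 30 = 11110)
  bit 0 = 1: r = r^2 * 28 mod 43 = 1^2 * 28 = 1*28 = 28
  bit 1 = 1: r = r^2 * 28 mod 43 = 28^2 * 28 = 10*28 = 22
  bit 2 = 1: r = r^2 * 28 mod 43 = 22^2 * 28 = 11*28 = 7
  bit 3 = 1: r = r^2 * 28 mod 43 = 7^2 * 28 = 6*28 = 39
  bit 4 = 0: r = r^2 mod 43 = 39^2 = 16
  -> B = 16
s = B^a = 16^6 mod 43  (bits of 6 = 110)
  bit 0 = 1: r = r^2 * 16 mod 43 = 1^2 * 16 = 1*16 = 16
  bit 1 = 1: r = r^2 * 16 mod 43 = 16^2 * 16 = 41*16 = 11
  bit 2 = 0: r = r^2 mod 43 = 11^2 = 35
  -> s = B^a = 35

Answer: 35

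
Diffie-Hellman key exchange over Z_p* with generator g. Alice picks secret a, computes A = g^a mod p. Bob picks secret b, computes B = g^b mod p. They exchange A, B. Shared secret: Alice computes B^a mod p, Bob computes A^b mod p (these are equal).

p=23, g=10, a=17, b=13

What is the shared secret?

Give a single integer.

A = 10^17 mod 23  (bits of 17 = 10001)
  bit 0 = 1: r = r^2 * 10 mod 23 = 1^2 * 10 = 1*10 = 10
  bit 1 = 0: r = r^2 mod 23 = 10^2 = 8
  bit 2 = 0: r = r^2 mod 23 = 8^2 = 18
  bit 3 = 0: r = r^2 mod 23 = 18^2 = 2
  bit 4 = 1: r = r^2 * 10 mod 23 = 2^2 * 10 = 4*10 = 17
  -> A = 17
B = 10^13 mod 23  (bits of 13 = 1101)
  bit 0 = 1: r = r^2 * 10 mod 23 = 1^2 * 10 = 1*10 = 10
  bit 1 = 1: r = r^2 * 10 mod 23 = 10^2 * 10 = 8*10 = 11
  bit 2 = 0: r = r^2 mod 23 = 11^2 = 6
  bit 3 = 1: r = r^2 * 10 mod 23 = 6^2 * 10 = 13*10 = 15
  -> B = 15
s = B^a = 15^17 mod 23  (bits of 17 = 10001)
  bit 0 = 1: r = r^2 * 15 mod 23 = 1^2 * 15 = 1*15 = 15
  bit 1 = 0: r = r^2 mod 23 = 15^2 = 18
  bit 2 = 0: r = r^2 mod 23 = 18^2 = 2
  bit 3 = 0: r = r^2 mod 23 = 2^2 = 4
  bit 4 = 1: r = r^2 * 15 mod 23 = 4^2 * 15 = 16*15 = 10
  -> s = B^a = 10

Answer: 10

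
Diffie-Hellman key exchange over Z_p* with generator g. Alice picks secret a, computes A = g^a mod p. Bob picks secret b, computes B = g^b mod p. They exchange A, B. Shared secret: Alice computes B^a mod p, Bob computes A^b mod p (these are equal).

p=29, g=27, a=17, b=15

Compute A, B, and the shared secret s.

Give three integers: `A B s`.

A = 27^17 mod 29  (bits of 17 = 10001)
  bit 0 = 1: r = r^2 * 27 mod 29 = 1^2 * 27 = 1*27 = 27
  bit 1 = 0: r = r^2 mod 29 = 27^2 = 4
  bit 2 = 0: r = r^2 mod 29 = 4^2 = 16
  bit 3 = 0: r = r^2 mod 29 = 16^2 = 24
  bit 4 = 1: r = r^2 * 27 mod 29 = 24^2 * 27 = 25*27 = 8
  -> A = 8
B = 27^15 mod 29  (bits of 15 = 1111)
  bit 0 = 1: r = r^2 * 27 mod 29 = 1^2 * 27 = 1*27 = 27
  bit 1 = 1: r = r^2 * 27 mod 29 = 27^2 * 27 = 4*27 = 21
  bit 2 = 1: r = r^2 * 27 mod 29 = 21^2 * 27 = 6*27 = 17
  bit 3 = 1: r = r^2 * 27 mod 29 = 17^2 * 27 = 28*27 = 2
  -> B = 2
s = B^a = 2^17 mod 29  (bits of 17 = 10001)
  bit 0 = 1: r = r^2 * 2 mod 29 = 1^2 * 2 = 1*2 = 2
  bit 1 = 0: r = r^2 mod 29 = 2^2 = 4
  bit 2 = 0: r = r^2 mod 29 = 4^2 = 16
  bit 3 = 0: r = r^2 mod 29 = 16^2 = 24
  bit 4 = 1: r = r^2 * 2 mod 29 = 24^2 * 2 = 25*2 = 21
  -> s = B^a = 21

Answer: 8 2 21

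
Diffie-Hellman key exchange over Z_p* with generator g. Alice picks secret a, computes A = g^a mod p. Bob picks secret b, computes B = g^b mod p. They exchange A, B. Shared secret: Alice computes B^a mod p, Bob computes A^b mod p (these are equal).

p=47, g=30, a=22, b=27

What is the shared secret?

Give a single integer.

Answer: 24

Derivation:
A = 30^22 mod 47  (bits of 22 = 10110)
  bit 0 = 1: r = r^2 * 30 mod 47 = 1^2 * 30 = 1*30 = 30
  bit 1 = 0: r = r^2 mod 47 = 30^2 = 7
  bit 2 = 1: r = r^2 * 30 mod 47 = 7^2 * 30 = 2*30 = 13
  bit 3 = 1: r = r^2 * 30 mod 47 = 13^2 * 30 = 28*30 = 41
  bit 4 = 0: r = r^2 mod 47 = 41^2 = 36
  -> A = 36
B = 30^27 mod 47  (bits of 27 = 11011)
  bit 0 = 1: r = r^2 * 30 mod 47 = 1^2 * 30 = 1*30 = 30
  bit 1 = 1: r = r^2 * 30 mod 47 = 30^2 * 30 = 7*30 = 22
  bit 2 = 0: r = r^2 mod 47 = 22^2 = 14
  bit 3 = 1: r = r^2 * 30 mod 47 = 14^2 * 30 = 8*30 = 5
  bit 4 = 1: r = r^2 * 30 mod 47 = 5^2 * 30 = 25*30 = 45
  -> B = 45
s = B^a = 45^22 mod 47  (bits of 22 = 10110)
  bit 0 = 1: r = r^2 * 45 mod 47 = 1^2 * 45 = 1*45 = 45
  bit 1 = 0: r = r^2 mod 47 = 45^2 = 4
  bit 2 = 1: r = r^2 * 45 mod 47 = 4^2 * 45 = 16*45 = 15
  bit 3 = 1: r = r^2 * 45 mod 47 = 15^2 * 45 = 37*45 = 20
  bit 4 = 0: r = r^2 mod 47 = 20^2 = 24
  -> s = B^a = 24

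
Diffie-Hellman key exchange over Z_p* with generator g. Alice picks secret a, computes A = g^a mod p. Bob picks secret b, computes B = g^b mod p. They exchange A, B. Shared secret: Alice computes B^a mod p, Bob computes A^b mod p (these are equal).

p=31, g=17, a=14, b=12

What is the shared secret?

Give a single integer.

Answer: 16

Derivation:
A = 17^14 mod 31  (bits of 14 = 1110)
  bit 0 = 1: r = r^2 * 17 mod 31 = 1^2 * 17 = 1*17 = 17
  bit 1 = 1: r = r^2 * 17 mod 31 = 17^2 * 17 = 10*17 = 15
  bit 2 = 1: r = r^2 * 17 mod 31 = 15^2 * 17 = 8*17 = 12
  bit 3 = 0: r = r^2 mod 31 = 12^2 = 20
  -> A = 20
B = 17^12 mod 31  (bits of 12 = 1100)
  bit 0 = 1: r = r^2 * 17 mod 31 = 1^2 * 17 = 1*17 = 17
  bit 1 = 1: r = r^2 * 17 mod 31 = 17^2 * 17 = 10*17 = 15
  bit 2 = 0: r = r^2 mod 31 = 15^2 = 8
  bit 3 = 0: r = r^2 mod 31 = 8^2 = 2
  -> B = 2
s = B^a = 2^14 mod 31  (bits of 14 = 1110)
  bit 0 = 1: r = r^2 * 2 mod 31 = 1^2 * 2 = 1*2 = 2
  bit 1 = 1: r = r^2 * 2 mod 31 = 2^2 * 2 = 4*2 = 8
  bit 2 = 1: r = r^2 * 2 mod 31 = 8^2 * 2 = 2*2 = 4
  bit 3 = 0: r = r^2 mod 31 = 4^2 = 16
  -> s = B^a = 16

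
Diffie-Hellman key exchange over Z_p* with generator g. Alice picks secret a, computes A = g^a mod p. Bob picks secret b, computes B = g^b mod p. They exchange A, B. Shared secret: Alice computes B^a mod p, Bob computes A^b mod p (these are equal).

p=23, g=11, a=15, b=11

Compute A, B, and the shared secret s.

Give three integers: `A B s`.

A = 11^15 mod 23  (bits of 15 = 1111)
  bit 0 = 1: r = r^2 * 11 mod 23 = 1^2 * 11 = 1*11 = 11
  bit 1 = 1: r = r^2 * 11 mod 23 = 11^2 * 11 = 6*11 = 20
  bit 2 = 1: r = r^2 * 11 mod 23 = 20^2 * 11 = 9*11 = 7
  bit 3 = 1: r = r^2 * 11 mod 23 = 7^2 * 11 = 3*11 = 10
  -> A = 10
B = 11^11 mod 23  (bits of 11 = 1011)
  bit 0 = 1: r = r^2 * 11 mod 23 = 1^2 * 11 = 1*11 = 11
  bit 1 = 0: r = r^2 mod 23 = 11^2 = 6
  bit 2 = 1: r = r^2 * 11 mod 23 = 6^2 * 11 = 13*11 = 5
  bit 3 = 1: r = r^2 * 11 mod 23 = 5^2 * 11 = 2*11 = 22
  -> B = 22
s = B^a = 22^15 mod 23  (bits of 15 = 1111)
  bit 0 = 1: r = r^2 * 22 mod 23 = 1^2 * 22 = 1*22 = 22
  bit 1 = 1: r = r^2 * 22 mod 23 = 22^2 * 22 = 1*22 = 22
  bit 2 = 1: r = r^2 * 22 mod 23 = 22^2 * 22 = 1*22 = 22
  bit 3 = 1: r = r^2 * 22 mod 23 = 22^2 * 22 = 1*22 = 22
  -> s = B^a = 22

Answer: 10 22 22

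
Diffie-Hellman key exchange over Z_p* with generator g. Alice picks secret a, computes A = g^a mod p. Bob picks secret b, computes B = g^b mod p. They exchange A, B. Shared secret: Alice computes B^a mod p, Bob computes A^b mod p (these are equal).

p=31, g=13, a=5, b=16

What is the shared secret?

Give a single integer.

A = 13^5 mod 31  (bits of 5 = 101)
  bit 0 = 1: r = r^2 * 13 mod 31 = 1^2 * 13 = 1*13 = 13
  bit 1 = 0: r = r^2 mod 31 = 13^2 = 14
  bit 2 = 1: r = r^2 * 13 mod 31 = 14^2 * 13 = 10*13 = 6
  -> A = 6
B = 13^16 mod 31  (bits of 16 = 10000)
  bit 0 = 1: r = r^2 * 13 mod 31 = 1^2 * 13 = 1*13 = 13
  bit 1 = 0: r = r^2 mod 31 = 13^2 = 14
  bit 2 = 0: r = r^2 mod 31 = 14^2 = 10
  bit 3 = 0: r = r^2 mod 31 = 10^2 = 7
  bit 4 = 0: r = r^2 mod 31 = 7^2 = 18
  -> B = 18
s = B^a = 18^5 mod 31  (bits of 5 = 101)
  bit 0 = 1: r = r^2 * 18 mod 31 = 1^2 * 18 = 1*18 = 18
  bit 1 = 0: r = r^2 mod 31 = 18^2 = 14
  bit 2 = 1: r = r^2 * 18 mod 31 = 14^2 * 18 = 10*18 = 25
  -> s = B^a = 25

Answer: 25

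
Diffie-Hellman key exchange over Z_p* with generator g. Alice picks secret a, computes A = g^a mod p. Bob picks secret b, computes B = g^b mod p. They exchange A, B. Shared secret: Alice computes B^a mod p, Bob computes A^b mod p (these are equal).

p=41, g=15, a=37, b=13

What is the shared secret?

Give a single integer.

A = 15^37 mod 41  (bits of 37 = 100101)
  bit 0 = 1: r = r^2 * 15 mod 41 = 1^2 * 15 = 1*15 = 15
  bit 1 = 0: r = r^2 mod 41 = 15^2 = 20
  bit 2 = 0: r = r^2 mod 41 = 20^2 = 31
  bit 3 = 1: r = r^2 * 15 mod 41 = 31^2 * 15 = 18*15 = 24
  bit 4 = 0: r = r^2 mod 41 = 24^2 = 2
  bit 5 = 1: r = r^2 * 15 mod 41 = 2^2 * 15 = 4*15 = 19
  -> A = 19
B = 15^13 mod 41  (bits of 13 = 1101)
  bit 0 = 1: r = r^2 * 15 mod 41 = 1^2 * 15 = 1*15 = 15
  bit 1 = 1: r = r^2 * 15 mod 41 = 15^2 * 15 = 20*15 = 13
  bit 2 = 0: r = r^2 mod 41 = 13^2 = 5
  bit 3 = 1: r = r^2 * 15 mod 41 = 5^2 * 15 = 25*15 = 6
  -> B = 6
s = B^a = 6^37 mod 41  (bits of 37 = 100101)
  bit 0 = 1: r = r^2 * 6 mod 41 = 1^2 * 6 = 1*6 = 6
  bit 1 = 0: r = r^2 mod 41 = 6^2 = 36
  bit 2 = 0: r = r^2 mod 41 = 36^2 = 25
  bit 3 = 1: r = r^2 * 6 mod 41 = 25^2 * 6 = 10*6 = 19
  bit 4 = 0: r = r^2 mod 41 = 19^2 = 33
  bit 5 = 1: r = r^2 * 6 mod 41 = 33^2 * 6 = 23*6 = 15
  -> s = B^a = 15

Answer: 15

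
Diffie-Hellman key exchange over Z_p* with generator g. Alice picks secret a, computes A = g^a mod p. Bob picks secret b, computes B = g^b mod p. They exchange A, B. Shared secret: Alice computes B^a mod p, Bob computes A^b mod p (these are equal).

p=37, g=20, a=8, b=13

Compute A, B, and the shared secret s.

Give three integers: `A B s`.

A = 20^8 mod 37  (bits of 8 = 1000)
  bit 0 = 1: r = r^2 * 20 mod 37 = 1^2 * 20 = 1*20 = 20
  bit 1 = 0: r = r^2 mod 37 = 20^2 = 30
  bit 2 = 0: r = r^2 mod 37 = 30^2 = 12
  bit 3 = 0: r = r^2 mod 37 = 12^2 = 33
  -> A = 33
B = 20^13 mod 37  (bits of 13 = 1101)
  bit 0 = 1: r = r^2 * 20 mod 37 = 1^2 * 20 = 1*20 = 20
  bit 1 = 1: r = r^2 * 20 mod 37 = 20^2 * 20 = 30*20 = 8
  bit 2 = 0: r = r^2 mod 37 = 8^2 = 27
  bit 3 = 1: r = r^2 * 20 mod 37 = 27^2 * 20 = 26*20 = 2
  -> B = 2
s = B^a = 2^8 mod 37  (bits of 8 = 1000)
  bit 0 = 1: r = r^2 * 2 mod 37 = 1^2 * 2 = 1*2 = 2
  bit 1 = 0: r = r^2 mod 37 = 2^2 = 4
  bit 2 = 0: r = r^2 mod 37 = 4^2 = 16
  bit 3 = 0: r = r^2 mod 37 = 16^2 = 34
  -> s = B^a = 34

Answer: 33 2 34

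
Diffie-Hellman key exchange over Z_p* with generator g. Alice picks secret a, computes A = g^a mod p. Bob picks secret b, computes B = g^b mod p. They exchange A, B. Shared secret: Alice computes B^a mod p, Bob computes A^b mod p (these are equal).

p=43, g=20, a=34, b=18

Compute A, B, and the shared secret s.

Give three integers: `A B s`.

Answer: 24 21 41

Derivation:
A = 20^34 mod 43  (bits of 34 = 100010)
  bit 0 = 1: r = r^2 * 20 mod 43 = 1^2 * 20 = 1*20 = 20
  bit 1 = 0: r = r^2 mod 43 = 20^2 = 13
  bit 2 = 0: r = r^2 mod 43 = 13^2 = 40
  bit 3 = 0: r = r^2 mod 43 = 40^2 = 9
  bit 4 = 1: r = r^2 * 20 mod 43 = 9^2 * 20 = 38*20 = 29
  bit 5 = 0: r = r^2 mod 43 = 29^2 = 24
  -> A = 24
B = 20^18 mod 43  (bits of 18 = 10010)
  bit 0 = 1: r = r^2 * 20 mod 43 = 1^2 * 20 = 1*20 = 20
  bit 1 = 0: r = r^2 mod 43 = 20^2 = 13
  bit 2 = 0: r = r^2 mod 43 = 13^2 = 40
  bit 3 = 1: r = r^2 * 20 mod 43 = 40^2 * 20 = 9*20 = 8
  bit 4 = 0: r = r^2 mod 43 = 8^2 = 21
  -> B = 21
s = B^a = 21^34 mod 43  (bits of 34 = 100010)
  bit 0 = 1: r = r^2 * 21 mod 43 = 1^2 * 21 = 1*21 = 21
  bit 1 = 0: r = r^2 mod 43 = 21^2 = 11
  bit 2 = 0: r = r^2 mod 43 = 11^2 = 35
  bit 3 = 0: r = r^2 mod 43 = 35^2 = 21
  bit 4 = 1: r = r^2 * 21 mod 43 = 21^2 * 21 = 11*21 = 16
  bit 5 = 0: r = r^2 mod 43 = 16^2 = 41
  -> s = B^a = 41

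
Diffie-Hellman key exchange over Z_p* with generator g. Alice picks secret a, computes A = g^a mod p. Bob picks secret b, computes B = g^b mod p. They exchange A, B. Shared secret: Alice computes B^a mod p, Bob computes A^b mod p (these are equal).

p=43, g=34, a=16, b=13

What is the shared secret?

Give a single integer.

Answer: 17

Derivation:
A = 34^16 mod 43  (bits of 16 = 10000)
  bit 0 = 1: r = r^2 * 34 mod 43 = 1^2 * 34 = 1*34 = 34
  bit 1 = 0: r = r^2 mod 43 = 34^2 = 38
  bit 2 = 0: r = r^2 mod 43 = 38^2 = 25
  bit 3 = 0: r = r^2 mod 43 = 25^2 = 23
  bit 4 = 0: r = r^2 mod 43 = 23^2 = 13
  -> A = 13
B = 34^13 mod 43  (bits of 13 = 1101)
  bit 0 = 1: r = r^2 * 34 mod 43 = 1^2 * 34 = 1*34 = 34
  bit 1 = 1: r = r^2 * 34 mod 43 = 34^2 * 34 = 38*34 = 2
  bit 2 = 0: r = r^2 mod 43 = 2^2 = 4
  bit 3 = 1: r = r^2 * 34 mod 43 = 4^2 * 34 = 16*34 = 28
  -> B = 28
s = B^a = 28^16 mod 43  (bits of 16 = 10000)
  bit 0 = 1: r = r^2 * 28 mod 43 = 1^2 * 28 = 1*28 = 28
  bit 1 = 0: r = r^2 mod 43 = 28^2 = 10
  bit 2 = 0: r = r^2 mod 43 = 10^2 = 14
  bit 3 = 0: r = r^2 mod 43 = 14^2 = 24
  bit 4 = 0: r = r^2 mod 43 = 24^2 = 17
  -> s = B^a = 17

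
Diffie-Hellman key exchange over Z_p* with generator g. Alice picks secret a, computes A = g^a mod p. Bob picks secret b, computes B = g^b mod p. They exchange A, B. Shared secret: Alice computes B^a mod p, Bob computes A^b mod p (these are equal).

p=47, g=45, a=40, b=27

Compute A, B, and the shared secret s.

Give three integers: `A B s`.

Answer: 36 31 24

Derivation:
A = 45^40 mod 47  (bits of 40 = 101000)
  bit 0 = 1: r = r^2 * 45 mod 47 = 1^2 * 45 = 1*45 = 45
  bit 1 = 0: r = r^2 mod 47 = 45^2 = 4
  bit 2 = 1: r = r^2 * 45 mod 47 = 4^2 * 45 = 16*45 = 15
  bit 3 = 0: r = r^2 mod 47 = 15^2 = 37
  bit 4 = 0: r = r^2 mod 47 = 37^2 = 6
  bit 5 = 0: r = r^2 mod 47 = 6^2 = 36
  -> A = 36
B = 45^27 mod 47  (bits of 27 = 11011)
  bit 0 = 1: r = r^2 * 45 mod 47 = 1^2 * 45 = 1*45 = 45
  bit 1 = 1: r = r^2 * 45 mod 47 = 45^2 * 45 = 4*45 = 39
  bit 2 = 0: r = r^2 mod 47 = 39^2 = 17
  bit 3 = 1: r = r^2 * 45 mod 47 = 17^2 * 45 = 7*45 = 33
  bit 4 = 1: r = r^2 * 45 mod 47 = 33^2 * 45 = 8*45 = 31
  -> B = 31
s = B^a = 31^40 mod 47  (bits of 40 = 101000)
  bit 0 = 1: r = r^2 * 31 mod 47 = 1^2 * 31 = 1*31 = 31
  bit 1 = 0: r = r^2 mod 47 = 31^2 = 21
  bit 2 = 1: r = r^2 * 31 mod 47 = 21^2 * 31 = 18*31 = 41
  bit 3 = 0: r = r^2 mod 47 = 41^2 = 36
  bit 4 = 0: r = r^2 mod 47 = 36^2 = 27
  bit 5 = 0: r = r^2 mod 47 = 27^2 = 24
  -> s = B^a = 24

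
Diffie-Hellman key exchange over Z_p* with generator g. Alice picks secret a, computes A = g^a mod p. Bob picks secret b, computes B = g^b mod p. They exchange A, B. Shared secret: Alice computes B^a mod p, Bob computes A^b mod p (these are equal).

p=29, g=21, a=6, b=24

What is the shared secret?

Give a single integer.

Answer: 7

Derivation:
A = 21^6 mod 29  (bits of 6 = 110)
  bit 0 = 1: r = r^2 * 21 mod 29 = 1^2 * 21 = 1*21 = 21
  bit 1 = 1: r = r^2 * 21 mod 29 = 21^2 * 21 = 6*21 = 10
  bit 2 = 0: r = r^2 mod 29 = 10^2 = 13
  -> A = 13
B = 21^24 mod 29  (bits of 24 = 11000)
  bit 0 = 1: r = r^2 * 21 mod 29 = 1^2 * 21 = 1*21 = 21
  bit 1 = 1: r = r^2 * 21 mod 29 = 21^2 * 21 = 6*21 = 10
  bit 2 = 0: r = r^2 mod 29 = 10^2 = 13
  bit 3 = 0: r = r^2 mod 29 = 13^2 = 24
  bit 4 = 0: r = r^2 mod 29 = 24^2 = 25
  -> B = 25
s = B^a = 25^6 mod 29  (bits of 6 = 110)
  bit 0 = 1: r = r^2 * 25 mod 29 = 1^2 * 25 = 1*25 = 25
  bit 1 = 1: r = r^2 * 25 mod 29 = 25^2 * 25 = 16*25 = 23
  bit 2 = 0: r = r^2 mod 29 = 23^2 = 7
  -> s = B^a = 7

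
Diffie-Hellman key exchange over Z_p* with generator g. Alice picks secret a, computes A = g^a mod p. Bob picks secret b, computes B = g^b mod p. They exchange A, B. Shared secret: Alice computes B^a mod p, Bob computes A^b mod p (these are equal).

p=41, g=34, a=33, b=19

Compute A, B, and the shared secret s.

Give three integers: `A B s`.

Answer: 12 6 17

Derivation:
A = 34^33 mod 41  (bits of 33 = 100001)
  bit 0 = 1: r = r^2 * 34 mod 41 = 1^2 * 34 = 1*34 = 34
  bit 1 = 0: r = r^2 mod 41 = 34^2 = 8
  bit 2 = 0: r = r^2 mod 41 = 8^2 = 23
  bit 3 = 0: r = r^2 mod 41 = 23^2 = 37
  bit 4 = 0: r = r^2 mod 41 = 37^2 = 16
  bit 5 = 1: r = r^2 * 34 mod 41 = 16^2 * 34 = 10*34 = 12
  -> A = 12
B = 34^19 mod 41  (bits of 19 = 10011)
  bit 0 = 1: r = r^2 * 34 mod 41 = 1^2 * 34 = 1*34 = 34
  bit 1 = 0: r = r^2 mod 41 = 34^2 = 8
  bit 2 = 0: r = r^2 mod 41 = 8^2 = 23
  bit 3 = 1: r = r^2 * 34 mod 41 = 23^2 * 34 = 37*34 = 28
  bit 4 = 1: r = r^2 * 34 mod 41 = 28^2 * 34 = 5*34 = 6
  -> B = 6
s = B^a = 6^33 mod 41  (bits of 33 = 100001)
  bit 0 = 1: r = r^2 * 6 mod 41 = 1^2 * 6 = 1*6 = 6
  bit 1 = 0: r = r^2 mod 41 = 6^2 = 36
  bit 2 = 0: r = r^2 mod 41 = 36^2 = 25
  bit 3 = 0: r = r^2 mod 41 = 25^2 = 10
  bit 4 = 0: r = r^2 mod 41 = 10^2 = 18
  bit 5 = 1: r = r^2 * 6 mod 41 = 18^2 * 6 = 37*6 = 17
  -> s = B^a = 17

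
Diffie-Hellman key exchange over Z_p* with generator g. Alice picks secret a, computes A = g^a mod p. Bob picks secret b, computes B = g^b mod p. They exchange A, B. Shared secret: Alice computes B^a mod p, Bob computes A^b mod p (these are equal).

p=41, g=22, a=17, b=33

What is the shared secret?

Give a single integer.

Answer: 22

Derivation:
A = 22^17 mod 41  (bits of 17 = 10001)
  bit 0 = 1: r = r^2 * 22 mod 41 = 1^2 * 22 = 1*22 = 22
  bit 1 = 0: r = r^2 mod 41 = 22^2 = 33
  bit 2 = 0: r = r^2 mod 41 = 33^2 = 23
  bit 3 = 0: r = r^2 mod 41 = 23^2 = 37
  bit 4 = 1: r = r^2 * 22 mod 41 = 37^2 * 22 = 16*22 = 24
  -> A = 24
B = 22^33 mod 41  (bits of 33 = 100001)
  bit 0 = 1: r = r^2 * 22 mod 41 = 1^2 * 22 = 1*22 = 22
  bit 1 = 0: r = r^2 mod 41 = 22^2 = 33
  bit 2 = 0: r = r^2 mod 41 = 33^2 = 23
  bit 3 = 0: r = r^2 mod 41 = 23^2 = 37
  bit 4 = 0: r = r^2 mod 41 = 37^2 = 16
  bit 5 = 1: r = r^2 * 22 mod 41 = 16^2 * 22 = 10*22 = 15
  -> B = 15
s = B^a = 15^17 mod 41  (bits of 17 = 10001)
  bit 0 = 1: r = r^2 * 15 mod 41 = 1^2 * 15 = 1*15 = 15
  bit 1 = 0: r = r^2 mod 41 = 15^2 = 20
  bit 2 = 0: r = r^2 mod 41 = 20^2 = 31
  bit 3 = 0: r = r^2 mod 41 = 31^2 = 18
  bit 4 = 1: r = r^2 * 15 mod 41 = 18^2 * 15 = 37*15 = 22
  -> s = B^a = 22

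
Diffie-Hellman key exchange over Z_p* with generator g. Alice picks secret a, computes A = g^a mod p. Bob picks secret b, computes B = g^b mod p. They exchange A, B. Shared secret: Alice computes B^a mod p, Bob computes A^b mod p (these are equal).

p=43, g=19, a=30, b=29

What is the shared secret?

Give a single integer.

A = 19^30 mod 43  (bits of 30 = 11110)
  bit 0 = 1: r = r^2 * 19 mod 43 = 1^2 * 19 = 1*19 = 19
  bit 1 = 1: r = r^2 * 19 mod 43 = 19^2 * 19 = 17*19 = 22
  bit 2 = 1: r = r^2 * 19 mod 43 = 22^2 * 19 = 11*19 = 37
  bit 3 = 1: r = r^2 * 19 mod 43 = 37^2 * 19 = 36*19 = 39
  bit 4 = 0: r = r^2 mod 43 = 39^2 = 16
  -> A = 16
B = 19^29 mod 43  (bits of 29 = 11101)
  bit 0 = 1: r = r^2 * 19 mod 43 = 1^2 * 19 = 1*19 = 19
  bit 1 = 1: r = r^2 * 19 mod 43 = 19^2 * 19 = 17*19 = 22
  bit 2 = 1: r = r^2 * 19 mod 43 = 22^2 * 19 = 11*19 = 37
  bit 3 = 0: r = r^2 mod 43 = 37^2 = 36
  bit 4 = 1: r = r^2 * 19 mod 43 = 36^2 * 19 = 6*19 = 28
  -> B = 28
s = B^a = 28^30 mod 43  (bits of 30 = 11110)
  bit 0 = 1: r = r^2 * 28 mod 43 = 1^2 * 28 = 1*28 = 28
  bit 1 = 1: r = r^2 * 28 mod 43 = 28^2 * 28 = 10*28 = 22
  bit 2 = 1: r = r^2 * 28 mod 43 = 22^2 * 28 = 11*28 = 7
  bit 3 = 1: r = r^2 * 28 mod 43 = 7^2 * 28 = 6*28 = 39
  bit 4 = 0: r = r^2 mod 43 = 39^2 = 16
  -> s = B^a = 16

Answer: 16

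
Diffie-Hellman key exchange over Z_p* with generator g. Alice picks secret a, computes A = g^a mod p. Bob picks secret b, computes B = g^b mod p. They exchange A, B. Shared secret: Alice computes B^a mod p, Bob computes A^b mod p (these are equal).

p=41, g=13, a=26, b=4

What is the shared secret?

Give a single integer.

A = 13^26 mod 41  (bits of 26 = 11010)
  bit 0 = 1: r = r^2 * 13 mod 41 = 1^2 * 13 = 1*13 = 13
  bit 1 = 1: r = r^2 * 13 mod 41 = 13^2 * 13 = 5*13 = 24
  bit 2 = 0: r = r^2 mod 41 = 24^2 = 2
  bit 3 = 1: r = r^2 * 13 mod 41 = 2^2 * 13 = 4*13 = 11
  bit 4 = 0: r = r^2 mod 41 = 11^2 = 39
  -> A = 39
B = 13^4 mod 41  (bits of 4 = 100)
  bit 0 = 1: r = r^2 * 13 mod 41 = 1^2 * 13 = 1*13 = 13
  bit 1 = 0: r = r^2 mod 41 = 13^2 = 5
  bit 2 = 0: r = r^2 mod 41 = 5^2 = 25
  -> B = 25
s = B^a = 25^26 mod 41  (bits of 26 = 11010)
  bit 0 = 1: r = r^2 * 25 mod 41 = 1^2 * 25 = 1*25 = 25
  bit 1 = 1: r = r^2 * 25 mod 41 = 25^2 * 25 = 10*25 = 4
  bit 2 = 0: r = r^2 mod 41 = 4^2 = 16
  bit 3 = 1: r = r^2 * 25 mod 41 = 16^2 * 25 = 10*25 = 4
  bit 4 = 0: r = r^2 mod 41 = 4^2 = 16
  -> s = B^a = 16

Answer: 16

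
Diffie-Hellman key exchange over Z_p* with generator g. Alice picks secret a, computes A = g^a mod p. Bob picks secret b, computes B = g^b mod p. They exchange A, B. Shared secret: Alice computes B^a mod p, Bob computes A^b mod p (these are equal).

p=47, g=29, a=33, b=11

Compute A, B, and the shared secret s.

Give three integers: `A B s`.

Answer: 23 38 40

Derivation:
A = 29^33 mod 47  (bits of 33 = 100001)
  bit 0 = 1: r = r^2 * 29 mod 47 = 1^2 * 29 = 1*29 = 29
  bit 1 = 0: r = r^2 mod 47 = 29^2 = 42
  bit 2 = 0: r = r^2 mod 47 = 42^2 = 25
  bit 3 = 0: r = r^2 mod 47 = 25^2 = 14
  bit 4 = 0: r = r^2 mod 47 = 14^2 = 8
  bit 5 = 1: r = r^2 * 29 mod 47 = 8^2 * 29 = 17*29 = 23
  -> A = 23
B = 29^11 mod 47  (bits of 11 = 1011)
  bit 0 = 1: r = r^2 * 29 mod 47 = 1^2 * 29 = 1*29 = 29
  bit 1 = 0: r = r^2 mod 47 = 29^2 = 42
  bit 2 = 1: r = r^2 * 29 mod 47 = 42^2 * 29 = 25*29 = 20
  bit 3 = 1: r = r^2 * 29 mod 47 = 20^2 * 29 = 24*29 = 38
  -> B = 38
s = B^a = 38^33 mod 47  (bits of 33 = 100001)
  bit 0 = 1: r = r^2 * 38 mod 47 = 1^2 * 38 = 1*38 = 38
  bit 1 = 0: r = r^2 mod 47 = 38^2 = 34
  bit 2 = 0: r = r^2 mod 47 = 34^2 = 28
  bit 3 = 0: r = r^2 mod 47 = 28^2 = 32
  bit 4 = 0: r = r^2 mod 47 = 32^2 = 37
  bit 5 = 1: r = r^2 * 38 mod 47 = 37^2 * 38 = 6*38 = 40
  -> s = B^a = 40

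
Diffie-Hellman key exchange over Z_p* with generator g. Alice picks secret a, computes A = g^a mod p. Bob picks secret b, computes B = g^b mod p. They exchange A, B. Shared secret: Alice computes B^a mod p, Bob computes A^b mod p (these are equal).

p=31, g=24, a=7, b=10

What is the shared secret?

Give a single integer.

A = 24^7 mod 31  (bits of 7 = 111)
  bit 0 = 1: r = r^2 * 24 mod 31 = 1^2 * 24 = 1*24 = 24
  bit 1 = 1: r = r^2 * 24 mod 31 = 24^2 * 24 = 18*24 = 29
  bit 2 = 1: r = r^2 * 24 mod 31 = 29^2 * 24 = 4*24 = 3
  -> A = 3
B = 24^10 mod 31  (bits of 10 = 1010)
  bit 0 = 1: r = r^2 * 24 mod 31 = 1^2 * 24 = 1*24 = 24
  bit 1 = 0: r = r^2 mod 31 = 24^2 = 18
  bit 2 = 1: r = r^2 * 24 mod 31 = 18^2 * 24 = 14*24 = 26
  bit 3 = 0: r = r^2 mod 31 = 26^2 = 25
  -> B = 25
s = B^a = 25^7 mod 31  (bits of 7 = 111)
  bit 0 = 1: r = r^2 * 25 mod 31 = 1^2 * 25 = 1*25 = 25
  bit 1 = 1: r = r^2 * 25 mod 31 = 25^2 * 25 = 5*25 = 1
  bit 2 = 1: r = r^2 * 25 mod 31 = 1^2 * 25 = 1*25 = 25
  -> s = B^a = 25

Answer: 25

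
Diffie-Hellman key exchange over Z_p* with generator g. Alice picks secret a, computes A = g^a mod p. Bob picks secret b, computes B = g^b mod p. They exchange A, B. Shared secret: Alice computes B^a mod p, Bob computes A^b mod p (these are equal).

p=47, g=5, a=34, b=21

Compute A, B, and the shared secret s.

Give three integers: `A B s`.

Answer: 34 15 42

Derivation:
A = 5^34 mod 47  (bits of 34 = 100010)
  bit 0 = 1: r = r^2 * 5 mod 47 = 1^2 * 5 = 1*5 = 5
  bit 1 = 0: r = r^2 mod 47 = 5^2 = 25
  bit 2 = 0: r = r^2 mod 47 = 25^2 = 14
  bit 3 = 0: r = r^2 mod 47 = 14^2 = 8
  bit 4 = 1: r = r^2 * 5 mod 47 = 8^2 * 5 = 17*5 = 38
  bit 5 = 0: r = r^2 mod 47 = 38^2 = 34
  -> A = 34
B = 5^21 mod 47  (bits of 21 = 10101)
  bit 0 = 1: r = r^2 * 5 mod 47 = 1^2 * 5 = 1*5 = 5
  bit 1 = 0: r = r^2 mod 47 = 5^2 = 25
  bit 2 = 1: r = r^2 * 5 mod 47 = 25^2 * 5 = 14*5 = 23
  bit 3 = 0: r = r^2 mod 47 = 23^2 = 12
  bit 4 = 1: r = r^2 * 5 mod 47 = 12^2 * 5 = 3*5 = 15
  -> B = 15
s = B^a = 15^34 mod 47  (bits of 34 = 100010)
  bit 0 = 1: r = r^2 * 15 mod 47 = 1^2 * 15 = 1*15 = 15
  bit 1 = 0: r = r^2 mod 47 = 15^2 = 37
  bit 2 = 0: r = r^2 mod 47 = 37^2 = 6
  bit 3 = 0: r = r^2 mod 47 = 6^2 = 36
  bit 4 = 1: r = r^2 * 15 mod 47 = 36^2 * 15 = 27*15 = 29
  bit 5 = 0: r = r^2 mod 47 = 29^2 = 42
  -> s = B^a = 42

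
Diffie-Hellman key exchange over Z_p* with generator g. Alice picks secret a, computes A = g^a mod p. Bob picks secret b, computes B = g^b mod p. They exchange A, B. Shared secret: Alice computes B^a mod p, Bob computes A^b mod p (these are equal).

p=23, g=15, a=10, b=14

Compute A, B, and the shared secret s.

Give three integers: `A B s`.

A = 15^10 mod 23  (bits of 10 = 1010)
  bit 0 = 1: r = r^2 * 15 mod 23 = 1^2 * 15 = 1*15 = 15
  bit 1 = 0: r = r^2 mod 23 = 15^2 = 18
  bit 2 = 1: r = r^2 * 15 mod 23 = 18^2 * 15 = 2*15 = 7
  bit 3 = 0: r = r^2 mod 23 = 7^2 = 3
  -> A = 3
B = 15^14 mod 23  (bits of 14 = 1110)
  bit 0 = 1: r = r^2 * 15 mod 23 = 1^2 * 15 = 1*15 = 15
  bit 1 = 1: r = r^2 * 15 mod 23 = 15^2 * 15 = 18*15 = 17
  bit 2 = 1: r = r^2 * 15 mod 23 = 17^2 * 15 = 13*15 = 11
  bit 3 = 0: r = r^2 mod 23 = 11^2 = 6
  -> B = 6
s = B^a = 6^10 mod 23  (bits of 10 = 1010)
  bit 0 = 1: r = r^2 * 6 mod 23 = 1^2 * 6 = 1*6 = 6
  bit 1 = 0: r = r^2 mod 23 = 6^2 = 13
  bit 2 = 1: r = r^2 * 6 mod 23 = 13^2 * 6 = 8*6 = 2
  bit 3 = 0: r = r^2 mod 23 = 2^2 = 4
  -> s = B^a = 4

Answer: 3 6 4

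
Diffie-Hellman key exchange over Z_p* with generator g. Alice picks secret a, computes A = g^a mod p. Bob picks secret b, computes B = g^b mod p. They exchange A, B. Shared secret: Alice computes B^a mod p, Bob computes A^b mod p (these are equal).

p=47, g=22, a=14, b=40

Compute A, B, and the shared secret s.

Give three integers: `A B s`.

A = 22^14 mod 47  (bits of 14 = 1110)
  bit 0 = 1: r = r^2 * 22 mod 47 = 1^2 * 22 = 1*22 = 22
  bit 1 = 1: r = r^2 * 22 mod 47 = 22^2 * 22 = 14*22 = 26
  bit 2 = 1: r = r^2 * 22 mod 47 = 26^2 * 22 = 18*22 = 20
  bit 3 = 0: r = r^2 mod 47 = 20^2 = 24
  -> A = 24
B = 22^40 mod 47  (bits of 40 = 101000)
  bit 0 = 1: r = r^2 * 22 mod 47 = 1^2 * 22 = 1*22 = 22
  bit 1 = 0: r = r^2 mod 47 = 22^2 = 14
  bit 2 = 1: r = r^2 * 22 mod 47 = 14^2 * 22 = 8*22 = 35
  bit 3 = 0: r = r^2 mod 47 = 35^2 = 3
  bit 4 = 0: r = r^2 mod 47 = 3^2 = 9
  bit 5 = 0: r = r^2 mod 47 = 9^2 = 34
  -> B = 34
s = B^a = 34^14 mod 47  (bits of 14 = 1110)
  bit 0 = 1: r = r^2 * 34 mod 47 = 1^2 * 34 = 1*34 = 34
  bit 1 = 1: r = r^2 * 34 mod 47 = 34^2 * 34 = 28*34 = 12
  bit 2 = 1: r = r^2 * 34 mod 47 = 12^2 * 34 = 3*34 = 8
  bit 3 = 0: r = r^2 mod 47 = 8^2 = 17
  -> s = B^a = 17

Answer: 24 34 17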